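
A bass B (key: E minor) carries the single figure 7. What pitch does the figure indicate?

Counting 6 letter steps above B lands on A; in E minor, that letter is A.

A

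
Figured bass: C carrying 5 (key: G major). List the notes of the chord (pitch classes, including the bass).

The written figures 5 are shorthand for 5/3: the 3 is implied.
A third above C in this key is E.
A fifth above C in this key is G.
Together with the bass C, this spells C major in root position.

C, E, G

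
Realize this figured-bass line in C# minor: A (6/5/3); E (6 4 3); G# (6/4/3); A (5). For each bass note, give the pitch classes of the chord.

A (6/5/3): A, C#, E, F#.
E (6/4/3): E, G#, A, C#.
G# (6/4/3): G#, B, C#, E.
A (5/3): A, C#, E.

A, C#, E, F# | E, G#, A, C# | G#, B, C#, E | A, C#, E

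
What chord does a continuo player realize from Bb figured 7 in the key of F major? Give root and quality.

The figures 7 indicate a seventh chord in root position.
In root position the bass is the root, so the root is Bb.
The chord tones are Bb, D, F, A, giving Bb major seventh.

Bb major seventh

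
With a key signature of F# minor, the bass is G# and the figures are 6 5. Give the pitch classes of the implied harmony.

The written figures 6 5 are shorthand for 6/5/3: the 3 is implied.
A third above G# in this key is B.
A fifth above G# in this key is D.
A sixth above G# in this key is E.
Together with the bass G#, this spells E dominant seventh in first inversion.

G#, B, D, E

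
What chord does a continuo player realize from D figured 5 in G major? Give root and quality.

The figures 5 indicate a triad in root position.
In root position the bass is the root, so the root is D.
The chord tones are D, F#, A, giving D major.

D major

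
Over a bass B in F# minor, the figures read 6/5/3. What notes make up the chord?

B, D, F#, G#

A third above B in this key is D.
A fifth above B in this key is F#.
A sixth above B in this key is G#.
Together with the bass B, this spells G# half-diminished seventh in first inversion.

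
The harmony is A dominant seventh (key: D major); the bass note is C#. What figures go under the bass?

C# is the third of A dominant seventh, so the chord is in first inversion.
A seventh chord in first inversion is figured 6/5/3, conventionally abbreviated 6/5.

6/5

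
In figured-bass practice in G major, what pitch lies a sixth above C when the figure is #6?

A#

Counting 5 letter steps above C lands on A; in G major, that letter is A.
The #6 figure raises it a semitone, giving A#.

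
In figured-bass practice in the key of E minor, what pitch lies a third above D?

Counting 2 letter steps above D lands on F; in E minor, that letter is F#.

F#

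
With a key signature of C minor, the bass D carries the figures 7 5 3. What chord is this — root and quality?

The figures 7 5 3 indicate a seventh chord in root position.
In root position the bass is the root, so the root is D.
The chord tones are D, F, Ab, C, giving D half-diminished seventh.

D half-diminished seventh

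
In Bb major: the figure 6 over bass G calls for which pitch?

Eb

Counting 5 letter steps above G lands on E; in Bb major, that letter is Eb.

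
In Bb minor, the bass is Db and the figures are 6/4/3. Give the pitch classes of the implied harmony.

Db, F, Gb, Bb

A third above Db in this key is F.
A fourth above Db in this key is Gb.
A sixth above Db in this key is Bb.
Together with the bass Db, this spells Gb major seventh in second inversion.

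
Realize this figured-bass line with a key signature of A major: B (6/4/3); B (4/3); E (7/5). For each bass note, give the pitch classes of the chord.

B, D, E, G# | B, D, E, G# | E, G#, B, D

B (6/4/3): B, D, E, G#.
B (6/4/3): B, D, E, G#.
E (7/5/3): E, G#, B, D.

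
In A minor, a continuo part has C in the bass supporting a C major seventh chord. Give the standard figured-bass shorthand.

C is the root of C major seventh, so the chord is in root position.
A seventh chord in root position is figured 7/5/3, conventionally abbreviated 7.

7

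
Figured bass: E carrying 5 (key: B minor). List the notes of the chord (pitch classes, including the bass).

The written figures 5 are shorthand for 5/3: the 3 is implied.
A third above E in this key is G.
A fifth above E in this key is B.
Together with the bass E, this spells E minor in root position.

E, G, B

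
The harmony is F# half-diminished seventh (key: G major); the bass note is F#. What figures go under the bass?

F# is the root of F# half-diminished seventh, so the chord is in root position.
A seventh chord in root position is figured 7/5/3, conventionally abbreviated 7.

7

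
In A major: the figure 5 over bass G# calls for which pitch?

Counting 4 letter steps above G# lands on D; in A major, that letter is D.

D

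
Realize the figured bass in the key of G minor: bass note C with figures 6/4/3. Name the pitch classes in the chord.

C, Eb, F, A

A third above C in this key is Eb.
A fourth above C in this key is F.
A sixth above C in this key is A.
Together with the bass C, this spells F dominant seventh in second inversion.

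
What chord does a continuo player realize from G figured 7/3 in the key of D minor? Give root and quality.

The figures 7/3 indicate a seventh chord in root position.
In root position the bass is the root, so the root is G.
The chord tones are G, Bb, D, F, giving G minor seventh.

G minor seventh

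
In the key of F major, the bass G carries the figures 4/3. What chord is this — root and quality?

C dominant seventh

The figures 4/3 indicate a seventh chord in second inversion.
In second inversion the root lies a fourth above the bass: a fourth above G in F major is C.
The chord tones are G, Bb, C, E, giving C dominant seventh.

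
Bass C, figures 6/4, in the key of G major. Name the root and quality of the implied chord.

F# diminished

The figures 6/4 indicate a triad in second inversion.
In second inversion the root lies a fourth above the bass: a fourth above C in G major is F#.
The chord tones are C, F#, A, giving F# diminished.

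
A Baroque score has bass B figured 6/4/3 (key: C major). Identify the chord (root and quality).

E minor seventh

The figures 6/4/3 indicate a seventh chord in second inversion.
In second inversion the root lies a fourth above the bass: a fourth above B in C major is E.
The chord tones are B, D, E, G, giving E minor seventh.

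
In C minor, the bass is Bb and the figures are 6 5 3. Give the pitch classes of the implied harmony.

A third above Bb in this key is D.
A fifth above Bb in this key is F.
A sixth above Bb in this key is G.
Together with the bass Bb, this spells G minor seventh in first inversion.

Bb, D, F, G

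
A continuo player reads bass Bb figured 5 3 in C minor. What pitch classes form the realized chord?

Bb, D, F

A third above Bb in this key is D.
A fifth above Bb in this key is F.
Together with the bass Bb, this spells Bb major in root position.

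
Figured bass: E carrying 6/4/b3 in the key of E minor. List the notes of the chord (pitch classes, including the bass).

E, Gb, A, C

A third above E in this key is G, lowered to Gb by the flat.
A fourth above E in this key is A.
A sixth above E in this key is C.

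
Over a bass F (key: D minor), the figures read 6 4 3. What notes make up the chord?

F, A, Bb, D

A third above F in this key is A.
A fourth above F in this key is Bb.
A sixth above F in this key is D.
Together with the bass F, this spells Bb major seventh in second inversion.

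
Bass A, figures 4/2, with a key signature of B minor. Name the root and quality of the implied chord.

The figures 4/2 indicate a seventh chord in third inversion.
In third inversion the root lies a second above the bass: a second above A in B minor is B.
The chord tones are A, B, D, F#, giving B minor seventh.

B minor seventh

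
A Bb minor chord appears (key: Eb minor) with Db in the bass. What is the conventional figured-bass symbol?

6

Db is the third of Bb minor, so the chord is in first inversion.
A triad in first inversion is figured 6/3, conventionally abbreviated 6.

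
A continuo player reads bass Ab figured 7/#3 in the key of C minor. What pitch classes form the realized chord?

Ab, C#, Eb, G

The written figures 7/#3 are shorthand for 7/5/3: the 5 is implied.
A third above Ab in this key is C, raised to C# by the sharp.
A fifth above Ab in this key is Eb.
A seventh above Ab in this key is G.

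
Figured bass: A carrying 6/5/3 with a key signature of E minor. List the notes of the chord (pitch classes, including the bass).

A, C, E, F#

A third above A in this key is C.
A fifth above A in this key is E.
A sixth above A in this key is F#.
Together with the bass A, this spells F# half-diminished seventh in first inversion.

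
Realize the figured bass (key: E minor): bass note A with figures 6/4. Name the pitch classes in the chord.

A fourth above A in this key is D.
A sixth above A in this key is F#.
Together with the bass A, this spells D major in second inversion.

A, D, F#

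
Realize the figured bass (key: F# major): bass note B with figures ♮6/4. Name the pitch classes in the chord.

B, E#, G

A fourth above B in this key is E#.
A sixth above B in this key is G#, made natural (G) by the ♮ figure.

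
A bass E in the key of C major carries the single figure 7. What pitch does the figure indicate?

D

Counting 6 letter steps above E lands on D; in C major, that letter is D.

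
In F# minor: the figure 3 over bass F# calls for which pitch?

A

Counting 2 letter steps above F# lands on A; in F# minor, that letter is A.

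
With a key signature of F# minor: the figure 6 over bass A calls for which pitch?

F#

Counting 5 letter steps above A lands on F; in F# minor, that letter is F#.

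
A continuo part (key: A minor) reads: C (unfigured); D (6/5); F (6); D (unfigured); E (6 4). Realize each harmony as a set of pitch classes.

C, E, G | D, F, A, B | F, A, D | D, F, A | E, A, C

C (5/3): C, E, G.
D (6/5/3): D, F, A, B.
F (6/3): F, A, D.
D (5/3): D, F, A.
E (6/4): E, A, C.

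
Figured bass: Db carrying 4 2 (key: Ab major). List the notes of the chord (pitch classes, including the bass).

The written figures 4 2 are shorthand for 6/4/2: the 6 is implied.
A second above Db in this key is Eb.
A fourth above Db in this key is G.
A sixth above Db in this key is Bb.
Together with the bass Db, this spells Eb dominant seventh in third inversion.

Db, Eb, G, Bb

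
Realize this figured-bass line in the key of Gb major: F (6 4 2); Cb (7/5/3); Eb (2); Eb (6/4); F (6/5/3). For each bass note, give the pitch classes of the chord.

F, Gb, Bb, Db | Cb, Eb, Gb, Bb | Eb, F, Ab, Cb | Eb, Ab, Cb | F, Ab, Cb, Db

F (6/4/2): F, Gb, Bb, Db.
Cb (7/5/3): Cb, Eb, Gb, Bb.
Eb (6/4/2): Eb, F, Ab, Cb.
Eb (6/4): Eb, Ab, Cb.
F (6/5/3): F, Ab, Cb, Db.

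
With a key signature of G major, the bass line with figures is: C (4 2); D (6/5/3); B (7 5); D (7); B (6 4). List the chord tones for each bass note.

C, D, F#, A | D, F#, A, B | B, D, F#, A | D, F#, A, C | B, E, G

C (6/4/2): C, D, F#, A.
D (6/5/3): D, F#, A, B.
B (7/5/3): B, D, F#, A.
D (7/5/3): D, F#, A, C.
B (6/4): B, E, G.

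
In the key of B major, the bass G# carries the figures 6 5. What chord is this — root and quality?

E major seventh

The figures 6 5 indicate a seventh chord in first inversion.
In first inversion the root lies a sixth above the bass: a sixth above G# in B major is E.
The chord tones are G#, B, D#, E, giving E major seventh.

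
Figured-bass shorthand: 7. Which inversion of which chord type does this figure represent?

7 is shorthand for 7/5/3.
Intervals of 7/5/3 above the bass form a seventh chord; the bass is the root, so this is root position.

seventh chord, root position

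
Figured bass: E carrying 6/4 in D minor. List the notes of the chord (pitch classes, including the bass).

A fourth above E in this key is A.
A sixth above E in this key is C.
Together with the bass E, this spells A minor in second inversion.

E, A, C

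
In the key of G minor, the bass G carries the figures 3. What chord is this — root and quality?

The figures 3 indicate a triad in root position.
In root position the bass is the root, so the root is G.
The chord tones are G, Bb, D, giving G minor.

G minor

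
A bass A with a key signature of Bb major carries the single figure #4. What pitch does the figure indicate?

Counting 3 letter steps above A lands on D; in Bb major, that letter is D.
The #4 figure raises it a semitone, giving D#.

D#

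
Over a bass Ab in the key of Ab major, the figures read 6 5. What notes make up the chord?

The written figures 6 5 are shorthand for 6/5/3: the 3 is implied.
A third above Ab in this key is C.
A fifth above Ab in this key is Eb.
A sixth above Ab in this key is F.
Together with the bass Ab, this spells F minor seventh in first inversion.

Ab, C, Eb, F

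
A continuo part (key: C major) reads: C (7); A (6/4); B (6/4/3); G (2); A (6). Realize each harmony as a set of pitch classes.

C (7/5/3): C, E, G, B.
A (6/4): A, D, F.
B (6/4/3): B, D, E, G.
G (6/4/2): G, A, C, E.
A (6/3): A, C, F.

C, E, G, B | A, D, F | B, D, E, G | G, A, C, E | A, C, F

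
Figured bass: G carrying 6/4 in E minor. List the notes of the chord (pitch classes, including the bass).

A fourth above G in this key is C.
A sixth above G in this key is E.
Together with the bass G, this spells C major in second inversion.

G, C, E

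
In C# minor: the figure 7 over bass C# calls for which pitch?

Counting 6 letter steps above C# lands on B; in C# minor, that letter is B.

B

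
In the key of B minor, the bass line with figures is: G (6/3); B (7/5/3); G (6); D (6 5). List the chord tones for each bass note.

G (6/3): G, B, E.
B (7/5/3): B, D, F#, A.
G (6/3): G, B, E.
D (6/5/3): D, F#, A, B.

G, B, E | B, D, F#, A | G, B, E | D, F#, A, B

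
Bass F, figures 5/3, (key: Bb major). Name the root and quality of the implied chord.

F major

The figures 5/3 indicate a triad in root position.
In root position the bass is the root, so the root is F.
The chord tones are F, A, C, giving F major.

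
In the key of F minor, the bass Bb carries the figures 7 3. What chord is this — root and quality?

Bb minor seventh

The figures 7 3 indicate a seventh chord in root position.
In root position the bass is the root, so the root is Bb.
The chord tones are Bb, Db, F, Ab, giving Bb minor seventh.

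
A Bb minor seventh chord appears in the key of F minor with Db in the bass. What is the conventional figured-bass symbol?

Db is the third of Bb minor seventh, so the chord is in first inversion.
A seventh chord in first inversion is figured 6/5/3, conventionally abbreviated 6/5.

6/5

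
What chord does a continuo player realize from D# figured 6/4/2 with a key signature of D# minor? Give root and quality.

E# half-diminished seventh

The figures 6/4/2 indicate a seventh chord in third inversion.
In third inversion the root lies a second above the bass: a second above D# in D# minor is E#.
The chord tones are D#, E#, G#, B, giving E# half-diminished seventh.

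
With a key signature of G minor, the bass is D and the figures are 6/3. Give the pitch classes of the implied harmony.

A third above D in this key is F.
A sixth above D in this key is Bb.
Together with the bass D, this spells Bb major in first inversion.

D, F, Bb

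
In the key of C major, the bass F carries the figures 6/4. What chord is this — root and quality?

The figures 6/4 indicate a triad in second inversion.
In second inversion the root lies a fourth above the bass: a fourth above F in C major is B.
The chord tones are F, B, D, giving B diminished.

B diminished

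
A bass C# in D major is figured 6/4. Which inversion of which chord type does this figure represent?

Intervals of 6/4 above the bass form a triad; the bass is the fifth, so this is second inversion.

triad, second inversion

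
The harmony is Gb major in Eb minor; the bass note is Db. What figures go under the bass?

Db is the fifth of Gb major, so the chord is in second inversion.
A triad in second inversion is figured 6/4, conventionally abbreviated 6/4.

6/4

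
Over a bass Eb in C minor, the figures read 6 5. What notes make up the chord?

The written figures 6 5 are shorthand for 6/5/3: the 3 is implied.
A third above Eb in this key is G.
A fifth above Eb in this key is Bb.
A sixth above Eb in this key is C.
Together with the bass Eb, this spells C minor seventh in first inversion.

Eb, G, Bb, C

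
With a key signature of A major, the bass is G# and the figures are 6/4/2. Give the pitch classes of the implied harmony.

A second above G# in this key is A.
A fourth above G# in this key is C#.
A sixth above G# in this key is E.
Together with the bass G#, this spells A major seventh in third inversion.

G#, A, C#, E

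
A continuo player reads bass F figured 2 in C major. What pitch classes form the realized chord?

The written figures 2 are shorthand for 6/4/2: the 6/4 are implied.
A second above F in this key is G.
A fourth above F in this key is B.
A sixth above F in this key is D.
Together with the bass F, this spells G dominant seventh in third inversion.

F, G, B, D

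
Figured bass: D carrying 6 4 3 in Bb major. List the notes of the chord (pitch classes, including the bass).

A third above D in this key is F.
A fourth above D in this key is G.
A sixth above D in this key is Bb.
Together with the bass D, this spells G minor seventh in second inversion.

D, F, G, Bb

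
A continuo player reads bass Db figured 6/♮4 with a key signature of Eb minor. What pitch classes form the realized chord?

A fourth above Db in this key is Gb, made natural (G) by the ♮ figure.
A sixth above Db in this key is Bb.
Together with the bass Db, this spells G diminished in second inversion.

Db, G, Bb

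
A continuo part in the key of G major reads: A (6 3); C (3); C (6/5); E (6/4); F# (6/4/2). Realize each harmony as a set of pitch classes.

A, C, F# | C, E, G | C, E, G, A | E, A, C | F#, G, B, D

A (6/3): A, C, F#.
C (5/3): C, E, G.
C (6/5/3): C, E, G, A.
E (6/4): E, A, C.
F# (6/4/2): F#, G, B, D.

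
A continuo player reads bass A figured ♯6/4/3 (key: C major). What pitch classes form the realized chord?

A third above A in this key is C.
A fourth above A in this key is D.
A sixth above A in this key is F, raised to F# by the sharp.
Together with the bass A, this spells D dominant seventh in second inversion.

A, C, D, F#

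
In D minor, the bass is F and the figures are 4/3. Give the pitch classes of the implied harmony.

F, A, Bb, D

The written figures 4/3 are shorthand for 6/4/3: the 6 is implied.
A third above F in this key is A.
A fourth above F in this key is Bb.
A sixth above F in this key is D.
Together with the bass F, this spells Bb major seventh in second inversion.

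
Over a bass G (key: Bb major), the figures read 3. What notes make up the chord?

The written figures 3 are shorthand for 5/3: the 5 is implied.
A third above G in this key is Bb.
A fifth above G in this key is D.
Together with the bass G, this spells G minor in root position.

G, Bb, D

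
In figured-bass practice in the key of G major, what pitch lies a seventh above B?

A

Counting 6 letter steps above B lands on A; in G major, that letter is A.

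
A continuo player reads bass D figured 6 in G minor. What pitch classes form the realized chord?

D, F, Bb

The written figures 6 are shorthand for 6/3: the 3 is implied.
A third above D in this key is F.
A sixth above D in this key is Bb.
Together with the bass D, this spells Bb major in first inversion.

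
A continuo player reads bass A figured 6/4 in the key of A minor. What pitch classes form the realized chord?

A fourth above A in this key is D.
A sixth above A in this key is F.
Together with the bass A, this spells D minor in second inversion.

A, D, F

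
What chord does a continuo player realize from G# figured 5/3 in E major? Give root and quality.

G# minor

The figures 5/3 indicate a triad in root position.
In root position the bass is the root, so the root is G#.
The chord tones are G#, B, D#, giving G# minor.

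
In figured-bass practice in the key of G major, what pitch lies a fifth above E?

B

Counting 4 letter steps above E lands on B; in G major, that letter is B.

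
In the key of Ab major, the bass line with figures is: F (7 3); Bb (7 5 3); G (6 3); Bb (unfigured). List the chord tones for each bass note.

F (7/5/3): F, Ab, C, Eb.
Bb (7/5/3): Bb, Db, F, Ab.
G (6/3): G, Bb, Eb.
Bb (5/3): Bb, Db, F.

F, Ab, C, Eb | Bb, Db, F, Ab | G, Bb, Eb | Bb, Db, F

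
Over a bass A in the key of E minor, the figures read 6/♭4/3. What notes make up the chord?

A third above A in this key is C.
A fourth above A in this key is D, lowered to Db by the flat.
A sixth above A in this key is F#.

A, C, Db, F#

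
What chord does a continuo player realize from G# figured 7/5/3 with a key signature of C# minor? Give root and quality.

The figures 7/5/3 indicate a seventh chord in root position.
In root position the bass is the root, so the root is G#.
The chord tones are G#, B, D#, F#, giving G# minor seventh.

G# minor seventh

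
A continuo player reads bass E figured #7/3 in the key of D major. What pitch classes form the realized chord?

E, G, B, D#

The written figures #7/3 are shorthand for 7/5/3: the 5 is implied.
A third above E in this key is G.
A fifth above E in this key is B.
A seventh above E in this key is D, raised to D# by the sharp.
Together with the bass E, this spells E minor-major seventh in root position.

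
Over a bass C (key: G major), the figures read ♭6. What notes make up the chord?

C, E, Ab

The written figures ♭6 are shorthand for 6/3: the 3 is implied.
A third above C in this key is E.
A sixth above C in this key is A, lowered to Ab by the flat.
Together with the bass C, this spells Ab augmented in first inversion.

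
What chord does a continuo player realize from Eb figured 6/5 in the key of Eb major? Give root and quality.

The figures 6/5 indicate a seventh chord in first inversion.
In first inversion the root lies a sixth above the bass: a sixth above Eb in Eb major is C.
The chord tones are Eb, G, Bb, C, giving C minor seventh.

C minor seventh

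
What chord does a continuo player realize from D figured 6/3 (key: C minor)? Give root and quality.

Bb major

The figures 6/3 indicate a triad in first inversion.
In first inversion the root lies a sixth above the bass: a sixth above D in C minor is Bb.
The chord tones are D, F, Bb, giving Bb major.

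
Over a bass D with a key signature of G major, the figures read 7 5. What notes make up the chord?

D, F#, A, C

The written figures 7 5 are shorthand for 7/5/3: the 3 is implied.
A third above D in this key is F#.
A fifth above D in this key is A.
A seventh above D in this key is C.
Together with the bass D, this spells D dominant seventh in root position.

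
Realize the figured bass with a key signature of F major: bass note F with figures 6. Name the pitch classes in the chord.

The written figures 6 are shorthand for 6/3: the 3 is implied.
A third above F in this key is A.
A sixth above F in this key is D.
Together with the bass F, this spells D minor in first inversion.

F, A, D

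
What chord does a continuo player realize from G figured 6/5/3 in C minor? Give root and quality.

The figures 6/5/3 indicate a seventh chord in first inversion.
In first inversion the root lies a sixth above the bass: a sixth above G in C minor is Eb.
The chord tones are G, Bb, D, Eb, giving Eb major seventh.

Eb major seventh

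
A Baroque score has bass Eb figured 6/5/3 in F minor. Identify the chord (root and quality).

C minor seventh

The figures 6/5/3 indicate a seventh chord in first inversion.
In first inversion the root lies a sixth above the bass: a sixth above Eb in F minor is C.
The chord tones are Eb, G, Bb, C, giving C minor seventh.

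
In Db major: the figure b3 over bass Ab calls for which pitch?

Cb

Counting 2 letter steps above Ab lands on C; in Db major, that letter is C.
The b3 figure lowers it a semitone, giving Cb.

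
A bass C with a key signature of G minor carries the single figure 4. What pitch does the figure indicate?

F

Counting 3 letter steps above C lands on F; in G minor, that letter is F.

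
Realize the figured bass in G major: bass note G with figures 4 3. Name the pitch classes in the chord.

G, B, C, E

The written figures 4 3 are shorthand for 6/4/3: the 6 is implied.
A third above G in this key is B.
A fourth above G in this key is C.
A sixth above G in this key is E.
Together with the bass G, this spells C major seventh in second inversion.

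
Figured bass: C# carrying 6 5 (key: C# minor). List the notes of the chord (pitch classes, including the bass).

The written figures 6 5 are shorthand for 6/5/3: the 3 is implied.
A third above C# in this key is E.
A fifth above C# in this key is G#.
A sixth above C# in this key is A.
Together with the bass C#, this spells A major seventh in first inversion.

C#, E, G#, A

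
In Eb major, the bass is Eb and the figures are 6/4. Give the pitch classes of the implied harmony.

A fourth above Eb in this key is Ab.
A sixth above Eb in this key is C.
Together with the bass Eb, this spells Ab major in second inversion.

Eb, Ab, C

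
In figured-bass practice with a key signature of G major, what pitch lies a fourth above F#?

B

Counting 3 letter steps above F# lands on B; in G major, that letter is B.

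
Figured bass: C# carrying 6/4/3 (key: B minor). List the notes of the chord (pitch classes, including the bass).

C#, E, F#, A

A third above C# in this key is E.
A fourth above C# in this key is F#.
A sixth above C# in this key is A.
Together with the bass C#, this spells F# minor seventh in second inversion.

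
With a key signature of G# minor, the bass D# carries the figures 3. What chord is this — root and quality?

D# minor

The figures 3 indicate a triad in root position.
In root position the bass is the root, so the root is D#.
The chord tones are D#, F#, A#, giving D# minor.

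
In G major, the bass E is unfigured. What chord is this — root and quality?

E minor

An unfigured bass indicates a triad in root position.
In root position the bass is the root, so the root is E.
The chord tones are E, G, B, giving E minor.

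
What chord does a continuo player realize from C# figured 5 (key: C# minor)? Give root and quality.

C# minor

The figures 5 indicate a triad in root position.
In root position the bass is the root, so the root is C#.
The chord tones are C#, E, G#, giving C# minor.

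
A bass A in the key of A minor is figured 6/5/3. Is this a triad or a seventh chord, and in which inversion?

Intervals of 6/5/3 above the bass form a seventh chord; the bass is the third, so this is first inversion.

seventh chord, first inversion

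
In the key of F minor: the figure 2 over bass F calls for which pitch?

Counting 1 letter step above F lands on G; in F minor, that letter is G.

G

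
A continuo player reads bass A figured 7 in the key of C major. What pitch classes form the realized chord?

The written figures 7 are shorthand for 7/5/3: the 5/3 are implied.
A third above A in this key is C.
A fifth above A in this key is E.
A seventh above A in this key is G.
Together with the bass A, this spells A minor seventh in root position.

A, C, E, G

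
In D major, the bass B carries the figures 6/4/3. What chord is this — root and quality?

The figures 6/4/3 indicate a seventh chord in second inversion.
In second inversion the root lies a fourth above the bass: a fourth above B in D major is E.
The chord tones are B, D, E, G, giving E minor seventh.

E minor seventh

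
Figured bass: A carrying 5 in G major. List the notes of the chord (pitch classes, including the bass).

The written figures 5 are shorthand for 5/3: the 3 is implied.
A third above A in this key is C.
A fifth above A in this key is E.
Together with the bass A, this spells A minor in root position.

A, C, E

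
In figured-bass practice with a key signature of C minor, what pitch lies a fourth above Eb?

Ab

Counting 3 letter steps above Eb lands on A; in C minor, that letter is Ab.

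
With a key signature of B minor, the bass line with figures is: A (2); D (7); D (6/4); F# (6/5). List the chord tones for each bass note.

A (6/4/2): A, B, D, F#.
D (7/5/3): D, F#, A, C#.
D (6/4): D, G, B.
F# (6/5/3): F#, A, C#, D.

A, B, D, F# | D, F#, A, C# | D, G, B | F#, A, C#, D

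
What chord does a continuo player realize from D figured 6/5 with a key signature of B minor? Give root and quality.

The figures 6/5 indicate a seventh chord in first inversion.
In first inversion the root lies a sixth above the bass: a sixth above D in B minor is B.
The chord tones are D, F#, A, B, giving B minor seventh.

B minor seventh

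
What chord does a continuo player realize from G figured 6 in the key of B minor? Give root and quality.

E minor

The figures 6 indicate a triad in first inversion.
In first inversion the root lies a sixth above the bass: a sixth above G in B minor is E.
The chord tones are G, B, E, giving E minor.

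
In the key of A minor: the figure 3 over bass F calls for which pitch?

Counting 2 letter steps above F lands on A; in A minor, that letter is A.

A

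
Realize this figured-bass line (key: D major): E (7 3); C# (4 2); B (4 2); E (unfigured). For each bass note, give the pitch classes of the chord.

E (7/5/3): E, G, B, D.
C# (6/4/2): C#, D, F#, A.
B (6/4/2): B, C#, E, G.
E (5/3): E, G, B.

E, G, B, D | C#, D, F#, A | B, C#, E, G | E, G, B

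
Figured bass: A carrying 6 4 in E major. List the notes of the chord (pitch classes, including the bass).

A fourth above A in this key is D#.
A sixth above A in this key is F#.
Together with the bass A, this spells D# diminished in second inversion.

A, D#, F#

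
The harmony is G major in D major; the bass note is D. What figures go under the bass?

D is the fifth of G major, so the chord is in second inversion.
A triad in second inversion is figured 6/4, conventionally abbreviated 6/4.

6/4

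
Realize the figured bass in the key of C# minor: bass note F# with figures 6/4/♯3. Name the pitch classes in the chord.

A third above F# in this key is A, raised to A# by the sharp.
A fourth above F# in this key is B.
A sixth above F# in this key is D#.
Together with the bass F#, this spells B major seventh in second inversion.

F#, A#, B, D#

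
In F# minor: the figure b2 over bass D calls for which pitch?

Counting 1 letter step above D lands on E; in F# minor, that letter is E.
The b2 figure lowers it a semitone, giving Eb.

Eb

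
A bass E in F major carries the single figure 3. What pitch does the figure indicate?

G

Counting 2 letter steps above E lands on G; in F major, that letter is G.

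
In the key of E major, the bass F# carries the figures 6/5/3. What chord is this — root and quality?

The figures 6/5/3 indicate a seventh chord in first inversion.
In first inversion the root lies a sixth above the bass: a sixth above F# in E major is D#.
The chord tones are F#, A, C#, D#, giving D# half-diminished seventh.

D# half-diminished seventh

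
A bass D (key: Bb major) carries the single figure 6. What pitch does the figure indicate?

Bb

Counting 5 letter steps above D lands on B; in Bb major, that letter is Bb.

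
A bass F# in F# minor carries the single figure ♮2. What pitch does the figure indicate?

Counting 1 letter step above F# lands on G; in F# minor, that letter is G#.
The ♮2 figure makes it natural, giving G.

G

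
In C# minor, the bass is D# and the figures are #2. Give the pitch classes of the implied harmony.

The written figures #2 are shorthand for 6/4/2: the 6/4 are implied.
A second above D# in this key is E, raised to E# by the sharp.
A fourth above D# in this key is G#.
A sixth above D# in this key is B.
Together with the bass D#, this spells E# half-diminished seventh in third inversion.

D#, E#, G#, B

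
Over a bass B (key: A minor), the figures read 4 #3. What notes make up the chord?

The written figures 4 #3 are shorthand for 6/4/3: the 6 is implied.
A third above B in this key is D, raised to D# by the sharp.
A fourth above B in this key is E.
A sixth above B in this key is G.
Together with the bass B, this spells E minor-major seventh in second inversion.

B, D#, E, G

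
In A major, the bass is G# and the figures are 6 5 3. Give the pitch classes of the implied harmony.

A third above G# in this key is B.
A fifth above G# in this key is D.
A sixth above G# in this key is E.
Together with the bass G#, this spells E dominant seventh in first inversion.

G#, B, D, E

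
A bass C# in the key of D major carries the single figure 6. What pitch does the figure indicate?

Counting 5 letter steps above C# lands on A; in D major, that letter is A.

A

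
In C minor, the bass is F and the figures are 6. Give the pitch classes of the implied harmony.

F, Ab, D

The written figures 6 are shorthand for 6/3: the 3 is implied.
A third above F in this key is Ab.
A sixth above F in this key is D.
Together with the bass F, this spells D diminished in first inversion.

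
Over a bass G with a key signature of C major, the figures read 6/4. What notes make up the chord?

A fourth above G in this key is C.
A sixth above G in this key is E.
Together with the bass G, this spells C major in second inversion.

G, C, E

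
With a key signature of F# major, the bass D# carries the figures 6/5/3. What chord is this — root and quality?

The figures 6/5/3 indicate a seventh chord in first inversion.
In first inversion the root lies a sixth above the bass: a sixth above D# in F# major is B.
The chord tones are D#, F#, A#, B, giving B major seventh.

B major seventh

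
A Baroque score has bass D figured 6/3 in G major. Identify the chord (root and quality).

B minor

The figures 6/3 indicate a triad in first inversion.
In first inversion the root lies a sixth above the bass: a sixth above D in G major is B.
The chord tones are D, F#, B, giving B minor.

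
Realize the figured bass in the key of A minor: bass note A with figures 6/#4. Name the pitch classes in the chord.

A, D#, F

A fourth above A in this key is D, raised to D# by the sharp.
A sixth above A in this key is F.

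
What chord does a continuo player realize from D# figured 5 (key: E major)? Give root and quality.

The figures 5 indicate a triad in root position.
In root position the bass is the root, so the root is D#.
The chord tones are D#, F#, A, giving D# diminished.

D# diminished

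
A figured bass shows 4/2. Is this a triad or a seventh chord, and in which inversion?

4/2 is shorthand for 6/4/2.
Intervals of 6/4/2 above the bass form a seventh chord; the bass is the seventh, so this is third inversion.

seventh chord, third inversion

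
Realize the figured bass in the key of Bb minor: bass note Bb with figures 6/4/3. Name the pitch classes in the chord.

A third above Bb in this key is Db.
A fourth above Bb in this key is Eb.
A sixth above Bb in this key is Gb.
Together with the bass Bb, this spells Eb minor seventh in second inversion.

Bb, Db, Eb, Gb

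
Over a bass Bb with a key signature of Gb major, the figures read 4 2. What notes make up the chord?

The written figures 4 2 are shorthand for 6/4/2: the 6 is implied.
A second above Bb in this key is Cb.
A fourth above Bb in this key is Eb.
A sixth above Bb in this key is Gb.
Together with the bass Bb, this spells Cb major seventh in third inversion.

Bb, Cb, Eb, Gb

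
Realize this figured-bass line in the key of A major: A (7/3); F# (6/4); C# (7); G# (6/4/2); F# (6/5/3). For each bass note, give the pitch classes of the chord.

A, C#, E, G# | F#, B, D | C#, E, G#, B | G#, A, C#, E | F#, A, C#, D

A (7/5/3): A, C#, E, G#.
F# (6/4): F#, B, D.
C# (7/5/3): C#, E, G#, B.
G# (6/4/2): G#, A, C#, E.
F# (6/5/3): F#, A, C#, D.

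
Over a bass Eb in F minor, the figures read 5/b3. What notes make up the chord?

A third above Eb in this key is G, lowered to Gb by the flat.
A fifth above Eb in this key is Bb.
Together with the bass Eb, this spells Eb minor in root position.

Eb, Gb, Bb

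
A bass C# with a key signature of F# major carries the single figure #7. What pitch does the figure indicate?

Counting 6 letter steps above C# lands on B; in F# major, that letter is B.
The #7 figure raises it a semitone, giving B#.

B#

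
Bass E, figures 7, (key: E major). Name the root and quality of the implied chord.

The figures 7 indicate a seventh chord in root position.
In root position the bass is the root, so the root is E.
The chord tones are E, G#, B, D#, giving E major seventh.

E major seventh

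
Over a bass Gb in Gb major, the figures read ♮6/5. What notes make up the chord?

The written figures ♮6/5 are shorthand for 6/5/3: the 3 is implied.
A third above Gb in this key is Bb.
A fifth above Gb in this key is Db.
A sixth above Gb in this key is Eb, made natural (E) by the ♮ figure.

Gb, Bb, Db, E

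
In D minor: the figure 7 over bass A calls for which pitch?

Counting 6 letter steps above A lands on G; in D minor, that letter is G.

G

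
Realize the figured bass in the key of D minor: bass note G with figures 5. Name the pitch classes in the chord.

The written figures 5 are shorthand for 5/3: the 3 is implied.
A third above G in this key is Bb.
A fifth above G in this key is D.
Together with the bass G, this spells G minor in root position.

G, Bb, D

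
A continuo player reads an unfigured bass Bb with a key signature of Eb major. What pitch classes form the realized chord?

An unfigured bass implies 5/3.
A third above Bb in this key is D.
A fifth above Bb in this key is F.
Together with the bass Bb, this spells Bb major in root position.

Bb, D, F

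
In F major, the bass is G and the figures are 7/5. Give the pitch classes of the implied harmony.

G, Bb, D, F

The written figures 7/5 are shorthand for 7/5/3: the 3 is implied.
A third above G in this key is Bb.
A fifth above G in this key is D.
A seventh above G in this key is F.
Together with the bass G, this spells G minor seventh in root position.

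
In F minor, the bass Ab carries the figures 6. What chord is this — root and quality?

F minor

The figures 6 indicate a triad in first inversion.
In first inversion the root lies a sixth above the bass: a sixth above Ab in F minor is F.
The chord tones are Ab, C, F, giving F minor.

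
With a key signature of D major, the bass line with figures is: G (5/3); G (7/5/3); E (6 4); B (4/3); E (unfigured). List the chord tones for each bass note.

G, B, D | G, B, D, F# | E, A, C# | B, D, E, G | E, G, B

G (5/3): G, B, D.
G (7/5/3): G, B, D, F#.
E (6/4): E, A, C#.
B (6/4/3): B, D, E, G.
E (5/3): E, G, B.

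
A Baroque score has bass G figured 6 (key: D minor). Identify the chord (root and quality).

The figures 6 indicate a triad in first inversion.
In first inversion the root lies a sixth above the bass: a sixth above G in D minor is E.
The chord tones are G, Bb, E, giving E diminished.

E diminished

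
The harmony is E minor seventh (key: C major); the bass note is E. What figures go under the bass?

7

E is the root of E minor seventh, so the chord is in root position.
A seventh chord in root position is figured 7/5/3, conventionally abbreviated 7.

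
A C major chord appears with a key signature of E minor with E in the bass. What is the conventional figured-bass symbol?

6

E is the third of C major, so the chord is in first inversion.
A triad in first inversion is figured 6/3, conventionally abbreviated 6.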